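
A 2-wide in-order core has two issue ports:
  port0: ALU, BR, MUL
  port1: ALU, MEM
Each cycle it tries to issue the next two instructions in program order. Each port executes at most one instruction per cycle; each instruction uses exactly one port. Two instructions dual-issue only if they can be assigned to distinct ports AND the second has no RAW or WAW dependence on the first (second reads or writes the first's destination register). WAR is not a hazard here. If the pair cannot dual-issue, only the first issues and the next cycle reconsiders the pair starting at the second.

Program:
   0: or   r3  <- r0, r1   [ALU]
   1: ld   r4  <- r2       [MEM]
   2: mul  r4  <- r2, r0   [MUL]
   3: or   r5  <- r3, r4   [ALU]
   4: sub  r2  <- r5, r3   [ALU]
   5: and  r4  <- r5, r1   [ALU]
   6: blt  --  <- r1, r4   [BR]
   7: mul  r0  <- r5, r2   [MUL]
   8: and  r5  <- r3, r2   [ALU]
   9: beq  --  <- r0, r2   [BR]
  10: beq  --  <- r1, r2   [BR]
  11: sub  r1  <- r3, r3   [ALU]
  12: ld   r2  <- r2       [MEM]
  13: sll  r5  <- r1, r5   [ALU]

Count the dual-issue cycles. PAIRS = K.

c0: i0/i1 or ld  dual
c1: i2 mul  RAW r4
c2: i3 or  RAW r5
c3: i4/i5 sub and  dual
c4: i6 blt  no-port BR/MUL
c5: i7/i8 mul and  dual
c6: i9 beq  no-port BR/BR
c7: i10/i11 beq sub  dual
c8: i12/i13 ld sll  dual

PAIRS = 5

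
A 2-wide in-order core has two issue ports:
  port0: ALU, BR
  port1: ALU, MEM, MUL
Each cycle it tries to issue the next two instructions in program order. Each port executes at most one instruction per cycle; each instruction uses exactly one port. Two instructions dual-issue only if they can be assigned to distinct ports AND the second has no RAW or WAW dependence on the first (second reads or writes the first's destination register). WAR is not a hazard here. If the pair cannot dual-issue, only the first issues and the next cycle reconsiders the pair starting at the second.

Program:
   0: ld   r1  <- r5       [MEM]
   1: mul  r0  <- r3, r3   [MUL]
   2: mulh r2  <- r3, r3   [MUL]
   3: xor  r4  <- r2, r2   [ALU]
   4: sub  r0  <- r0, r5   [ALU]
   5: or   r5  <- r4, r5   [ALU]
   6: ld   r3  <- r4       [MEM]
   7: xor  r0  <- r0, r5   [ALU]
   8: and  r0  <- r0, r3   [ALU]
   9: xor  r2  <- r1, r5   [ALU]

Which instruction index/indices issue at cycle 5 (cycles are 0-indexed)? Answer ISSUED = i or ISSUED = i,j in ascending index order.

  cy0 -> i0 (ld) no-port MEM/MUL
  cy1 -> i1 (mul) no-port MUL/MUL
  cy2 -> i2 (mulh) RAW r2
  cy3 -> i3+i4 (xor;sub) 2-wide
  cy4 -> i5+i6 (or;ld) 2-wide
  cy5 -> i7 (xor) RAW+WAW r0
  cy6 -> i8+i9 (and;xor) 2-wide

ISSUED = 7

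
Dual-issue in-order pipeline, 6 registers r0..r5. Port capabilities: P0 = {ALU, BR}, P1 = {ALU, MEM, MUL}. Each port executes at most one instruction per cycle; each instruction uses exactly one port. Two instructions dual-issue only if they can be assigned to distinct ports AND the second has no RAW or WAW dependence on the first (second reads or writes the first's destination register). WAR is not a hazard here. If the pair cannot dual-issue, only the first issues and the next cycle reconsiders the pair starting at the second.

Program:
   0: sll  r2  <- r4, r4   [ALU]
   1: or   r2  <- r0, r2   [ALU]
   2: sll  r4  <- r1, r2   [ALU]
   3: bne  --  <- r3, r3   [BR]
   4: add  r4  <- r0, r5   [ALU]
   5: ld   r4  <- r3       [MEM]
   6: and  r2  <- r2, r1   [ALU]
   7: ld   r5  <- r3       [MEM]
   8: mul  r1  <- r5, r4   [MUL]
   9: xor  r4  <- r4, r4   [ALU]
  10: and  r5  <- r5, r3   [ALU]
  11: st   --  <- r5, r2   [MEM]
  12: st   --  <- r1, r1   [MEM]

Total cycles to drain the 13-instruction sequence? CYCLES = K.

CYCLES = 10

  cy0 -> i0 (sll) RAW+WAW r2
  cy1 -> i1 (or) RAW r2
  cy2 -> i2&i3 (sll+bne) 2-wide
  cy3 -> i4 (add) WAW r4
  cy4 -> i5&i6 (ld+and) 2-wide
  cy5 -> i7 (ld) no-port MEM/MUL
  cy6 -> i8&i9 (mul+xor) 2-wide
  cy7 -> i10 (and) RAW r5
  cy8 -> i11 (st) no-port MEM/MEM
  cy9 -> i12 (st) tail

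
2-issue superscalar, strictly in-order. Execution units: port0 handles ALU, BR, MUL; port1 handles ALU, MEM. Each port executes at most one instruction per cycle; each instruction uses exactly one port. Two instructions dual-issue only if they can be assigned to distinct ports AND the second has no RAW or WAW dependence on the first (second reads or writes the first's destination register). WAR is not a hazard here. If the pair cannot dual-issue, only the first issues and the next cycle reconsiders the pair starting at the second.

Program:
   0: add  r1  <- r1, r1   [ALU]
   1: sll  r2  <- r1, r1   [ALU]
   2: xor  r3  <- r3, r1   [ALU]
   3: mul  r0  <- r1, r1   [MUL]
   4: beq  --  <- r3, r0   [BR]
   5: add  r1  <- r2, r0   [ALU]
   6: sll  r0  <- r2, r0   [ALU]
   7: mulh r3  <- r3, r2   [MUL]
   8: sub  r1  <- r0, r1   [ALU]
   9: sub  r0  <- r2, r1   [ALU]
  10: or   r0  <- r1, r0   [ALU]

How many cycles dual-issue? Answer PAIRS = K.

PAIRS = 3

c0: i0 add  RAW r1
c1: i1,i2 sll+xor  2-wide
c2: i3 mul  no-port MUL/BR
c3: i4,i5 beq+add  2-wide
c4: i6,i7 sll+mulh  2-wide
c5: i8 sub  RAW r1
c6: i9 sub  RAW+WAW r0
c7: i10 or  tail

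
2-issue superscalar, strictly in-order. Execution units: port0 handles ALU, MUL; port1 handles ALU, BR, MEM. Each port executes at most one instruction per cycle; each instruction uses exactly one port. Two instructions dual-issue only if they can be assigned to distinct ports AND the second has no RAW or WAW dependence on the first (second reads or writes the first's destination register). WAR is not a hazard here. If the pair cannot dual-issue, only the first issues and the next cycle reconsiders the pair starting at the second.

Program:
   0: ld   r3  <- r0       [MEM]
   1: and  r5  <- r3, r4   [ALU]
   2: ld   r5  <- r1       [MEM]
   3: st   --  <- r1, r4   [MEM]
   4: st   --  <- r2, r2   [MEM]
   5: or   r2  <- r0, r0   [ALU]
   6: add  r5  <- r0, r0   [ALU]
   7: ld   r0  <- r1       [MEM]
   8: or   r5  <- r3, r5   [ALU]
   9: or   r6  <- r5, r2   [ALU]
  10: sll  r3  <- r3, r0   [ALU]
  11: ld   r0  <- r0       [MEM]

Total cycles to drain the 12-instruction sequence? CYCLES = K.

c0: i0 ld  RAW r3
c1: i1 and  WAW r5
c2: i2 ld  no-port MEM/MEM
c3: i3 st  no-port MEM/MEM
c4: i4+i5 st+or  dual
c5: i6+i7 add+ld  dual
c6: i8 or  RAW r5
c7: i9+i10 or+sll  dual
c8: i11 ld  tail

CYCLES = 9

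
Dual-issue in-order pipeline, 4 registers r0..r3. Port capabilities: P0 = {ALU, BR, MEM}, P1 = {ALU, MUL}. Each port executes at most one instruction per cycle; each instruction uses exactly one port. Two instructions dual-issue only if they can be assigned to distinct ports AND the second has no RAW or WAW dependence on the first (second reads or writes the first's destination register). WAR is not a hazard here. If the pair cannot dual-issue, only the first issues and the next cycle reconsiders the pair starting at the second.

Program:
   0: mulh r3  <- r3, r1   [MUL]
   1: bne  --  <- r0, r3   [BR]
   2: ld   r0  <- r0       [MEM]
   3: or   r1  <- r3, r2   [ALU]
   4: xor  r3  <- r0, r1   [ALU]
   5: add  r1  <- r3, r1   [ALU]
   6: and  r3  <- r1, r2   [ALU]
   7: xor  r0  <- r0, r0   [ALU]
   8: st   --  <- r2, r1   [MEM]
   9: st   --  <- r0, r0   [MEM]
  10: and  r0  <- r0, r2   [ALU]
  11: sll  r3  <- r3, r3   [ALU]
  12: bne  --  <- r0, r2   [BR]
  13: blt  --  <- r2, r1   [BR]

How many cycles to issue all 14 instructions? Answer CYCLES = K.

  cy0 -> i0 (mulh.MUL) RAW r3
  cy1 -> i1 (bne.BR) no-port BR/MEM
  cy2 -> i2+i3 (ld.MEM;or.ALU) 2-wide
  cy3 -> i4 (xor.ALU) RAW r3
  cy4 -> i5 (add.ALU) RAW r1
  cy5 -> i6+i7 (and.ALU;xor.ALU) 2-wide
  cy6 -> i8 (st.MEM) no-port MEM/MEM
  cy7 -> i9+i10 (st.MEM;and.ALU) 2-wide
  cy8 -> i11+i12 (sll.ALU;bne.BR) 2-wide
  cy9 -> i13 (blt.BR) tail

CYCLES = 10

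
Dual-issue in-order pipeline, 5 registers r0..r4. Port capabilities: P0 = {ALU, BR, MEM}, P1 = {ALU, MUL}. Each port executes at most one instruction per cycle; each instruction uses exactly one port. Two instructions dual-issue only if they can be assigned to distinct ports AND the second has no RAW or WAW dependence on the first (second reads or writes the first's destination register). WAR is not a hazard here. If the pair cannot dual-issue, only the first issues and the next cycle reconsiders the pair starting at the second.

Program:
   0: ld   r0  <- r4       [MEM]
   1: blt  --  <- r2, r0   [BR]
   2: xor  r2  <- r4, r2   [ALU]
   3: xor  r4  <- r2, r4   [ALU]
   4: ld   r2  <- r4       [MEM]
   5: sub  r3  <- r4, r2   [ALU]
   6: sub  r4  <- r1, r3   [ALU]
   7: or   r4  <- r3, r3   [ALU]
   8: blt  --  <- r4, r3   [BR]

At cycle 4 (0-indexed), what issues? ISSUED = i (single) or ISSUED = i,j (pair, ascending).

ISSUED = 5

#0 head=0: ld i0 no-port MEM/BR
#1 head=1: blt/xor i1,i2 pair
#2 head=3: xor i3 RAW r4
#3 head=4: ld i4 RAW r2
#4 head=5: sub i5 RAW r3
#5 head=6: sub i6 WAW r4
#6 head=7: or i7 RAW r4
#7 head=8: blt i8 tail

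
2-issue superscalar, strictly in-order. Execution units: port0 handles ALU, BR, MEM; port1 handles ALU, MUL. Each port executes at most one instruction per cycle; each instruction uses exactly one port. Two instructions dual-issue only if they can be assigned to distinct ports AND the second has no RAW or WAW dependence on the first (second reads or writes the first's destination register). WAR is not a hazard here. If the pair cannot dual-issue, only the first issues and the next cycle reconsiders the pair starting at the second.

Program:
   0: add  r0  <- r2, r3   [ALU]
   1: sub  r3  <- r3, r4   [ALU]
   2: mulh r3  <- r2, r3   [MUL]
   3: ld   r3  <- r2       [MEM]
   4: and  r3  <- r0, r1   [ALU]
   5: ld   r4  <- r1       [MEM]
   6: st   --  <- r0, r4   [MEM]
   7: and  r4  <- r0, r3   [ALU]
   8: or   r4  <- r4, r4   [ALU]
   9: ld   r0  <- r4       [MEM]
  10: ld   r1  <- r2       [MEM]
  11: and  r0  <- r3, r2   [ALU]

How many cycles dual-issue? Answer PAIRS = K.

PAIRS = 4

c0: i0&i1 add.ALU/sub.ALU  pair
c1: i2 mulh.MUL  WAW r3
c2: i3 ld.MEM  WAW r3
c3: i4&i5 and.ALU/ld.MEM  pair
c4: i6&i7 st.MEM/and.ALU  pair
c5: i8 or.ALU  RAW r4
c6: i9 ld.MEM  no-port MEM/MEM
c7: i10&i11 ld.MEM/and.ALU  pair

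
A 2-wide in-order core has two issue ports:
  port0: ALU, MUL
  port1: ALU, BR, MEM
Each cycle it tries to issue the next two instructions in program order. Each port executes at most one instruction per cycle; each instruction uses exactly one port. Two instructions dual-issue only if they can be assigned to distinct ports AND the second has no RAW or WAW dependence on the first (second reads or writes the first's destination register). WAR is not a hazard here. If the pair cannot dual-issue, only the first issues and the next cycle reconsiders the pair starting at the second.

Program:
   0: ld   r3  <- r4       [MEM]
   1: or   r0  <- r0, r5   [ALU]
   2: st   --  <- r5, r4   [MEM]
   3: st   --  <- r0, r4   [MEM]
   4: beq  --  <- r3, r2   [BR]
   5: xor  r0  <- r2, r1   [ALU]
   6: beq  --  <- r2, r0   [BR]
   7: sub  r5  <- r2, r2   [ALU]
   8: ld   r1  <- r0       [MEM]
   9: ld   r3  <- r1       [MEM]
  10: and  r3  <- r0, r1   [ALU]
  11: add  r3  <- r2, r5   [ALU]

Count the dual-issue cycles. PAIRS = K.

#0 head=0: ld/or i0,i1 dual
#1 head=2: st i2 no-port MEM/MEM
#2 head=3: st i3 no-port MEM/BR
#3 head=4: beq/xor i4,i5 dual
#4 head=6: beq/sub i6,i7 dual
#5 head=8: ld i8 no-port MEM/MEM
#6 head=9: ld i9 WAW r3
#7 head=10: and i10 WAW r3
#8 head=11: add i11 tail

PAIRS = 3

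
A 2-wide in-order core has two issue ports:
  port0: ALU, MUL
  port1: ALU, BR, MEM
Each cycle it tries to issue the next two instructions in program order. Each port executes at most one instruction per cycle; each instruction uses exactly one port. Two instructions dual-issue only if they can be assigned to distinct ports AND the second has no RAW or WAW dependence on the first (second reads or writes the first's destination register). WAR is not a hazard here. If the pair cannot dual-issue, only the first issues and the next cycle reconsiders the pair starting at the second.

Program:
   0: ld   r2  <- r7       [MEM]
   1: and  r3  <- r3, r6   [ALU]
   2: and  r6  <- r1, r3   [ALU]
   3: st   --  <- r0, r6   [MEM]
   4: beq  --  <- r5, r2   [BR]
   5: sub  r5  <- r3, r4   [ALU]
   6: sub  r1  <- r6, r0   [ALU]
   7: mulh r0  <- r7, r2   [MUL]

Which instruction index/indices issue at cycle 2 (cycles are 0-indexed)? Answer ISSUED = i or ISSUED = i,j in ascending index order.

  cy0 -> i0,i1 (ld/and) dual
  cy1 -> i2 (and) RAW r6
  cy2 -> i3 (st) no-port MEM/BR
  cy3 -> i4,i5 (beq/sub) dual
  cy4 -> i6,i7 (sub/mulh) dual

ISSUED = 3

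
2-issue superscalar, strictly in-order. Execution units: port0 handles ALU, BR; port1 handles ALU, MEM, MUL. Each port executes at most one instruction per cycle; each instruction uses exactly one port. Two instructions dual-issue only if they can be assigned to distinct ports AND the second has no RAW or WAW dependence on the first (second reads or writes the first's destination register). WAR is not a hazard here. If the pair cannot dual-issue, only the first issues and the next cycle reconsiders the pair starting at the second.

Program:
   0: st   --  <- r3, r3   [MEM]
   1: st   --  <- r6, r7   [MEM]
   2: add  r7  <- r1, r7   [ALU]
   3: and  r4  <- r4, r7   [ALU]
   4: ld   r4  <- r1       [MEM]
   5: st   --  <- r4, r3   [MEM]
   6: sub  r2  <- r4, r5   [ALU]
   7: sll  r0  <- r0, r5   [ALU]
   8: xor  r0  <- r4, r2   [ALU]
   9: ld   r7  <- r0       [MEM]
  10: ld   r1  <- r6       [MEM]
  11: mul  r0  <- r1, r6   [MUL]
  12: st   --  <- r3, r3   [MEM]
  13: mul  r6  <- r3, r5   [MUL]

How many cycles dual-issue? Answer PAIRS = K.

t=0 i0:st ; no-port MEM/MEM
t=1 i1/i2:st;add ; pair
t=2 i3:and ; WAW r4
t=3 i4:ld ; no-port MEM/MEM
t=4 i5/i6:st;sub ; pair
t=5 i7:sll ; WAW r0
t=6 i8:xor ; RAW r0
t=7 i9:ld ; no-port MEM/MEM
t=8 i10:ld ; no-port MEM/MUL
t=9 i11:mul ; no-port MUL/MEM
t=10 i12:st ; no-port MEM/MUL
t=11 i13:mul ; tail

PAIRS = 2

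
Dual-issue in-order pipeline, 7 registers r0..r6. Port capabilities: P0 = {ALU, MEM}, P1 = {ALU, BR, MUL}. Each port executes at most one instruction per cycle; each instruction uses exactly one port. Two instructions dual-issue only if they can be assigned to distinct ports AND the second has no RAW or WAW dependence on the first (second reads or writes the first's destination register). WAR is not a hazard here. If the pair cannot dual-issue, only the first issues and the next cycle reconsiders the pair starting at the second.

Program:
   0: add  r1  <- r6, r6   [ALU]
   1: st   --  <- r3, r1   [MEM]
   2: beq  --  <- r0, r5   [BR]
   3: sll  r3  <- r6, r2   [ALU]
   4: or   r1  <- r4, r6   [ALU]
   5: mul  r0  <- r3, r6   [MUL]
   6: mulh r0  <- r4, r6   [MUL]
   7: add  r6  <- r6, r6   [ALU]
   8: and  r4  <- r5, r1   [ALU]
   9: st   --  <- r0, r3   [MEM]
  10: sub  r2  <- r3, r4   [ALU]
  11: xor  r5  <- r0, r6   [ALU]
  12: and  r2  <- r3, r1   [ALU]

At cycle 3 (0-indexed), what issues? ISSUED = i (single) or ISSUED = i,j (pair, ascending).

ISSUED = 5

#0 head=0: add i0 RAW r1
#1 head=1: st;beq i1/i2 pair
#2 head=3: sll;or i3/i4 pair
#3 head=5: mul i5 no-port MUL/MUL
#4 head=6: mulh;add i6/i7 pair
#5 head=8: and;st i8/i9 pair
#6 head=10: sub;xor i10/i11 pair
#7 head=12: and i12 tail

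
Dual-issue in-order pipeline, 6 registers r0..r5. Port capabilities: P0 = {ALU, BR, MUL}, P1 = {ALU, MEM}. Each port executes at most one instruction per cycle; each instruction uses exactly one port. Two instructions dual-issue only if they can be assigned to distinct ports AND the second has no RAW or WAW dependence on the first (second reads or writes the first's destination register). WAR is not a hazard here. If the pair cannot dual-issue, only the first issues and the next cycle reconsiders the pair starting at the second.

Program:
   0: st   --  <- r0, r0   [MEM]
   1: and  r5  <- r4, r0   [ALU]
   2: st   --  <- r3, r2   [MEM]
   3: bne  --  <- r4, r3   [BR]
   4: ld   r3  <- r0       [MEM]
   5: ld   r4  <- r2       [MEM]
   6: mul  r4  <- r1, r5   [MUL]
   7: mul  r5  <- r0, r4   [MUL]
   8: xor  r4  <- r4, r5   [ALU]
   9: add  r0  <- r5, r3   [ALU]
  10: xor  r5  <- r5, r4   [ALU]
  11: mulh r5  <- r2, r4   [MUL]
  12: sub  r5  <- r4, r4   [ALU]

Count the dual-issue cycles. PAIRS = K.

0. st.MEM+and.ALU @i0&i1  | dual
1. st.MEM+bne.BR @i2&i3  | dual
2. ld.MEM @i4  | no-port MEM/MEM
3. ld.MEM @i5  | WAW r4
4. mul.MUL @i6  | no-port MUL/MUL
5. mul.MUL @i7  | RAW r5
6. xor.ALU+add.ALU @i8&i9  | dual
7. xor.ALU @i10  | WAW r5
8. mulh.MUL @i11  | WAW r5
9. sub.ALU @i12  | tail

PAIRS = 3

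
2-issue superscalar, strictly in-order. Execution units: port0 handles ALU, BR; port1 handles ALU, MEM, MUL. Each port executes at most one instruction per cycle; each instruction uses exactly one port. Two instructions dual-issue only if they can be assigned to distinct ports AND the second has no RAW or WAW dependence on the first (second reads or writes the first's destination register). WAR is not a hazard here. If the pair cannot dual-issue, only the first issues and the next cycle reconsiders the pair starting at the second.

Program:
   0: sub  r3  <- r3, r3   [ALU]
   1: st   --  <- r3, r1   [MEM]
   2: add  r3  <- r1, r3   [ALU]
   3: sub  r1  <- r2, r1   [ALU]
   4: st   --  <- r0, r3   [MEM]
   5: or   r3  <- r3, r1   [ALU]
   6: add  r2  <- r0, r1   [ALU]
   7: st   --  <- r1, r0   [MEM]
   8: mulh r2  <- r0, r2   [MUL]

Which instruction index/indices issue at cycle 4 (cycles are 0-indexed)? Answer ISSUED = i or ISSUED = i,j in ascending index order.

ISSUED = 7

[0] i0  sub  -- RAW r3
[1] i1+i2  st add  -- pair
[2] i3+i4  sub st  -- pair
[3] i5+i6  or add  -- pair
[4] i7  st  -- no-port MEM/MUL
[5] i8  mulh  -- tail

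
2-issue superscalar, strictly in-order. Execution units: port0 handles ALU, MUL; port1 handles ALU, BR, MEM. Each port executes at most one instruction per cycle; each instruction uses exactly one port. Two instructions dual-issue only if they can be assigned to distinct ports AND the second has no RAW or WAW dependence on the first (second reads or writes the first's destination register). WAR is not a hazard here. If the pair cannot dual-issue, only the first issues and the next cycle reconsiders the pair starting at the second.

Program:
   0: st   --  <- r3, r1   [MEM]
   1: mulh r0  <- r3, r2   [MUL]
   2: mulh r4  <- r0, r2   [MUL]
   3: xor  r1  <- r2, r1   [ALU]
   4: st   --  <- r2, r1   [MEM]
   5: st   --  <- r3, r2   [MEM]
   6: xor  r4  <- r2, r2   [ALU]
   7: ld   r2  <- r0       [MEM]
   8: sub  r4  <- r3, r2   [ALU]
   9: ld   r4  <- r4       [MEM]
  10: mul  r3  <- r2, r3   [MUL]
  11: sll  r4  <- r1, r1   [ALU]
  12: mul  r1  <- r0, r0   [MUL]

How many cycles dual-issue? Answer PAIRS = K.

PAIRS = 5

t=0 i0&i1:st.MEM mulh.MUL ; pair
t=1 i2&i3:mulh.MUL xor.ALU ; pair
t=2 i4:st.MEM ; no-port MEM/MEM
t=3 i5&i6:st.MEM xor.ALU ; pair
t=4 i7:ld.MEM ; RAW r2
t=5 i8:sub.ALU ; RAW+WAW r4
t=6 i9&i10:ld.MEM mul.MUL ; pair
t=7 i11&i12:sll.ALU mul.MUL ; pair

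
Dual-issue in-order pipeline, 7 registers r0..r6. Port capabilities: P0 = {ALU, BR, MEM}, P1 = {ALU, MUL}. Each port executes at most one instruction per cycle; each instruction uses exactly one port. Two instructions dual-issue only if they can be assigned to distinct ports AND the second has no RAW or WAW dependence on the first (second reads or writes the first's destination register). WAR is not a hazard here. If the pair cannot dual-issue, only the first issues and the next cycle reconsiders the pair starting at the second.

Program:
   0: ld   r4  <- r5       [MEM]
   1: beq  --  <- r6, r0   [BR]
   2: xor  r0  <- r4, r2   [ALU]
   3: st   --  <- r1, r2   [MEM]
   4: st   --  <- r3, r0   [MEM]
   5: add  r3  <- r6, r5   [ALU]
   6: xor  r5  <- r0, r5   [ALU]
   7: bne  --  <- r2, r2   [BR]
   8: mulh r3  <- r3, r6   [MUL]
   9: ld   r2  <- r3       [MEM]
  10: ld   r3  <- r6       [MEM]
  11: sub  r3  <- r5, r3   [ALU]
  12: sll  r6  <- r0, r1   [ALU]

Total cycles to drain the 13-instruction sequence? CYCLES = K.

CYCLES = 9

#0 head=0: ld i0 no-port MEM/BR
#1 head=1: beq xor i1+i2 dual
#2 head=3: st i3 no-port MEM/MEM
#3 head=4: st add i4+i5 dual
#4 head=6: xor bne i6+i7 dual
#5 head=8: mulh i8 RAW r3
#6 head=9: ld i9 no-port MEM/MEM
#7 head=10: ld i10 RAW+WAW r3
#8 head=11: sub sll i11+i12 dual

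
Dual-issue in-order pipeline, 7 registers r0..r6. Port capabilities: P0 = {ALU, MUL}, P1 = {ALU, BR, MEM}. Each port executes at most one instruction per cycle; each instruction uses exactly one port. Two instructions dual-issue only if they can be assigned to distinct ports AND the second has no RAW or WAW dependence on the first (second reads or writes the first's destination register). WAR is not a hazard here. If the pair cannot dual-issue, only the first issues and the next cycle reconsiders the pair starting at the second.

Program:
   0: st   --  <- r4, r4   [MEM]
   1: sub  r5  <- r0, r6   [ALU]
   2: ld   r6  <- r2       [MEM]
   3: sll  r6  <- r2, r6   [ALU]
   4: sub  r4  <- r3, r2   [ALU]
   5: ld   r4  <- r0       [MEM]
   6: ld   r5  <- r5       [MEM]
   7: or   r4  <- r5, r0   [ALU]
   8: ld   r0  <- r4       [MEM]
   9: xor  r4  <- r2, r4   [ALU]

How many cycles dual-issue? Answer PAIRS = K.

PAIRS = 3

[0] i0,i1  st;sub  -- 2-wide
[1] i2  ld  -- RAW+WAW r6
[2] i3,i4  sll;sub  -- 2-wide
[3] i5  ld  -- no-port MEM/MEM
[4] i6  ld  -- RAW r5
[5] i7  or  -- RAW r4
[6] i8,i9  ld;xor  -- 2-wide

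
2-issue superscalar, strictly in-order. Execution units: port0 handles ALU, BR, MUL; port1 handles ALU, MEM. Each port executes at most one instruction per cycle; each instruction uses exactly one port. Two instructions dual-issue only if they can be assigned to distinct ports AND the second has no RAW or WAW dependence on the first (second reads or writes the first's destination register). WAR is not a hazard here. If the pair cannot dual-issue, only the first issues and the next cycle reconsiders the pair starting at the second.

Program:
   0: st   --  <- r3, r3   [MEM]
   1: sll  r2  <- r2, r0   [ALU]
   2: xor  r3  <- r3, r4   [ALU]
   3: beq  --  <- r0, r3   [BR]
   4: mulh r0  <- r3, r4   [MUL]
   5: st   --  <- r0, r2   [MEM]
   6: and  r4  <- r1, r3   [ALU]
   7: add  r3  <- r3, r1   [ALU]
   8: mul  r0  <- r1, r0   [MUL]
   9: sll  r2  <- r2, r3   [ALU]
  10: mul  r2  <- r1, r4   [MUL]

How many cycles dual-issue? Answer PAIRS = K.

t=0 i0&i1:st.MEM;sll.ALU ; dual
t=1 i2:xor.ALU ; RAW r3
t=2 i3:beq.BR ; no-port BR/MUL
t=3 i4:mulh.MUL ; RAW r0
t=4 i5&i6:st.MEM;and.ALU ; dual
t=5 i7&i8:add.ALU;mul.MUL ; dual
t=6 i9:sll.ALU ; WAW r2
t=7 i10:mul.MUL ; tail

PAIRS = 3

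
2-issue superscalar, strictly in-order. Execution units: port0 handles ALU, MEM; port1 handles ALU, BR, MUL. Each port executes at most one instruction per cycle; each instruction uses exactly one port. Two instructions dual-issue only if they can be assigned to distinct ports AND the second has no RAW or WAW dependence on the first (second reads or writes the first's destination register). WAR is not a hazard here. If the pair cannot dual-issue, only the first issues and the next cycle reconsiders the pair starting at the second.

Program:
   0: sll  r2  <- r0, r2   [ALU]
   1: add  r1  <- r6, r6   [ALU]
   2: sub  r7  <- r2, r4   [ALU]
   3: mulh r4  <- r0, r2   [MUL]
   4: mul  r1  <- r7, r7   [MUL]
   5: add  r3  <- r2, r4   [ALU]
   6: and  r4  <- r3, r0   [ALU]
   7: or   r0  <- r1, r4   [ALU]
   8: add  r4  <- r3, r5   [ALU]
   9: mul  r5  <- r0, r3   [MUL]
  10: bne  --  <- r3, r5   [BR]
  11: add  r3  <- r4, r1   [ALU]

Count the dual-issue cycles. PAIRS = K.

PAIRS = 5

t=0 i0+i1:sll;add ; pair
t=1 i2+i3:sub;mulh ; pair
t=2 i4+i5:mul;add ; pair
t=3 i6:and ; RAW r4
t=4 i7+i8:or;add ; pair
t=5 i9:mul ; no-port MUL/BR
t=6 i10+i11:bne;add ; pair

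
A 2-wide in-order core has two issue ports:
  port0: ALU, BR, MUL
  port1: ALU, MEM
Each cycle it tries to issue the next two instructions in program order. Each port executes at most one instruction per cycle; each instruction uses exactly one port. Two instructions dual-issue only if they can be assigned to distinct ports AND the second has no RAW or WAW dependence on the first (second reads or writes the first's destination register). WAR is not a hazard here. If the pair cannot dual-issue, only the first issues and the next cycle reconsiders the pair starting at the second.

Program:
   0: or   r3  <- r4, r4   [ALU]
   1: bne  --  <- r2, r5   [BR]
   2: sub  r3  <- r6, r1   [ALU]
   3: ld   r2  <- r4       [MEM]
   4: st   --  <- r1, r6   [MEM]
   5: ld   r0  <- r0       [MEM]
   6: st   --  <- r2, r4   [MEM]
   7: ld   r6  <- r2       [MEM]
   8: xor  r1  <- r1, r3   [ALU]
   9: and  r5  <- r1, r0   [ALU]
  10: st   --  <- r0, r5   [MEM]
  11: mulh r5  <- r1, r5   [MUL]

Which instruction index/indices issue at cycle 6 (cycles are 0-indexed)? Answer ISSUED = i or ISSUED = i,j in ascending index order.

c0: i0/i1 or.ALU+bne.BR  dual
c1: i2/i3 sub.ALU+ld.MEM  dual
c2: i4 st.MEM  no-port MEM/MEM
c3: i5 ld.MEM  no-port MEM/MEM
c4: i6 st.MEM  no-port MEM/MEM
c5: i7/i8 ld.MEM+xor.ALU  dual
c6: i9 and.ALU  RAW r5
c7: i10/i11 st.MEM+mulh.MUL  dual

ISSUED = 9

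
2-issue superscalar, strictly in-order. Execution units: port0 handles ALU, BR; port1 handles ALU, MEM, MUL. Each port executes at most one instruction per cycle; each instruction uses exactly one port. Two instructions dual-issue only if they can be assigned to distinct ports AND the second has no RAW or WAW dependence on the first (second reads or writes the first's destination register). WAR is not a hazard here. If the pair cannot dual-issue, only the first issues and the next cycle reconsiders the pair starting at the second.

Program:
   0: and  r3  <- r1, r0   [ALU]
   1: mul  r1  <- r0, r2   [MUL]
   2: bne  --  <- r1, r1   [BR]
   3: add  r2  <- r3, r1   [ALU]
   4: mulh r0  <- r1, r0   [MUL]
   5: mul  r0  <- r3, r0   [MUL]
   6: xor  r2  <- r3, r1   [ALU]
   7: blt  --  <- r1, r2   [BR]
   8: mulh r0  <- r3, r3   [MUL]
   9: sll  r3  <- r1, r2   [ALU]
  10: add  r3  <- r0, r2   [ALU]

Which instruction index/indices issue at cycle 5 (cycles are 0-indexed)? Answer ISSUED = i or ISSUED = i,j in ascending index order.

ISSUED = 9

#0 head=0: and.ALU+mul.MUL i0,i1 pair
#1 head=2: bne.BR+add.ALU i2,i3 pair
#2 head=4: mulh.MUL i4 no-port MUL/MUL
#3 head=5: mul.MUL+xor.ALU i5,i6 pair
#4 head=7: blt.BR+mulh.MUL i7,i8 pair
#5 head=9: sll.ALU i9 WAW r3
#6 head=10: add.ALU i10 tail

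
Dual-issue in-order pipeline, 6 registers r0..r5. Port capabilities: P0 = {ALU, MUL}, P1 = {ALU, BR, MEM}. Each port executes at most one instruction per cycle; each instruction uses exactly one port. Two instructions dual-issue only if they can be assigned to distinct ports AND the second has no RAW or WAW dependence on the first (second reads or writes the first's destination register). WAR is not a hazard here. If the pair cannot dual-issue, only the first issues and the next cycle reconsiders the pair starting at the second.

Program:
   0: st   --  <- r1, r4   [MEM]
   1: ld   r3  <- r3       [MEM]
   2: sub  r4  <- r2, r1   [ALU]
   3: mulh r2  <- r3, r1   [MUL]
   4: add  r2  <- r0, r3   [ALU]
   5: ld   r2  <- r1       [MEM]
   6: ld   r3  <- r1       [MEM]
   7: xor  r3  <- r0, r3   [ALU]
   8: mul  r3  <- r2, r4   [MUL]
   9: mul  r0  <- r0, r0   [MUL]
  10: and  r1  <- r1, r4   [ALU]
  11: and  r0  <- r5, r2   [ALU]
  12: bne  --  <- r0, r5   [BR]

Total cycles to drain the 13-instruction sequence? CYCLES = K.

c0: i0 st.MEM  no-port MEM/MEM
c1: i1,i2 ld.MEM;sub.ALU  2-wide
c2: i3 mulh.MUL  WAW r2
c3: i4 add.ALU  WAW r2
c4: i5 ld.MEM  no-port MEM/MEM
c5: i6 ld.MEM  RAW+WAW r3
c6: i7 xor.ALU  WAW r3
c7: i8 mul.MUL  no-port MUL/MUL
c8: i9,i10 mul.MUL;and.ALU  2-wide
c9: i11 and.ALU  RAW r0
c10: i12 bne.BR  tail

CYCLES = 11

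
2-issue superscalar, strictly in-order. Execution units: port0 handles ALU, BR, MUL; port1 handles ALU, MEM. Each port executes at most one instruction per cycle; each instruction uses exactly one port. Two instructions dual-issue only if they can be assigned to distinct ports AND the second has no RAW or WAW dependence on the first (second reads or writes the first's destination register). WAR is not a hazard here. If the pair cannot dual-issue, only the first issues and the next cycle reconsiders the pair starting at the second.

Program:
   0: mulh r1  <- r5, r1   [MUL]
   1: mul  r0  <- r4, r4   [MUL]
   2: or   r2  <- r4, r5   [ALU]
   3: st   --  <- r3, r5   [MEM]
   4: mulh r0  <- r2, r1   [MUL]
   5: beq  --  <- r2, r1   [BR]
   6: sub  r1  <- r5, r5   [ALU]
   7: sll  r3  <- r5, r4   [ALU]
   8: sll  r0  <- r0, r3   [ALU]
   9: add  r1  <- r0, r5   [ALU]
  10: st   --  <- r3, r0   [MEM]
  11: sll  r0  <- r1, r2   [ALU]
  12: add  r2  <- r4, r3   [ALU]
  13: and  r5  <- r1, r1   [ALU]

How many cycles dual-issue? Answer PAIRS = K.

PAIRS = 5

0. mulh @i0  | no-port MUL/MUL
1. mul or @i1/i2  | pair
2. st mulh @i3/i4  | pair
3. beq sub @i5/i6  | pair
4. sll @i7  | RAW r3
5. sll @i8  | RAW r0
6. add st @i9/i10  | pair
7. sll add @i11/i12  | pair
8. and @i13  | tail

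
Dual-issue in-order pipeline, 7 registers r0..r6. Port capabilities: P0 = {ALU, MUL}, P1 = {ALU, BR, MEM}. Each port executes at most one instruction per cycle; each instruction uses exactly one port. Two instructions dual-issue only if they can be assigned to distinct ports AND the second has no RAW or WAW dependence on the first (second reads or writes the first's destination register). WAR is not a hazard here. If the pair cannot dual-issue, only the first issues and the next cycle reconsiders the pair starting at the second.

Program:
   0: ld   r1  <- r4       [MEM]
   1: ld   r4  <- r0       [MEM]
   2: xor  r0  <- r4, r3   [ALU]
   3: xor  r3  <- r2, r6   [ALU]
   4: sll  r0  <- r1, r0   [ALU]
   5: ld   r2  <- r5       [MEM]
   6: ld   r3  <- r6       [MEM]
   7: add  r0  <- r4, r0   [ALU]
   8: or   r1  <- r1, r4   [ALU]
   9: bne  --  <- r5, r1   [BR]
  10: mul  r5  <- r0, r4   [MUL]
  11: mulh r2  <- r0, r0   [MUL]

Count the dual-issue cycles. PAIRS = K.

  cy0 -> i0 (ld) no-port MEM/MEM
  cy1 -> i1 (ld) RAW r4
  cy2 -> i2+i3 (xor xor) pair
  cy3 -> i4+i5 (sll ld) pair
  cy4 -> i6+i7 (ld add) pair
  cy5 -> i8 (or) RAW r1
  cy6 -> i9+i10 (bne mul) pair
  cy7 -> i11 (mulh) tail

PAIRS = 4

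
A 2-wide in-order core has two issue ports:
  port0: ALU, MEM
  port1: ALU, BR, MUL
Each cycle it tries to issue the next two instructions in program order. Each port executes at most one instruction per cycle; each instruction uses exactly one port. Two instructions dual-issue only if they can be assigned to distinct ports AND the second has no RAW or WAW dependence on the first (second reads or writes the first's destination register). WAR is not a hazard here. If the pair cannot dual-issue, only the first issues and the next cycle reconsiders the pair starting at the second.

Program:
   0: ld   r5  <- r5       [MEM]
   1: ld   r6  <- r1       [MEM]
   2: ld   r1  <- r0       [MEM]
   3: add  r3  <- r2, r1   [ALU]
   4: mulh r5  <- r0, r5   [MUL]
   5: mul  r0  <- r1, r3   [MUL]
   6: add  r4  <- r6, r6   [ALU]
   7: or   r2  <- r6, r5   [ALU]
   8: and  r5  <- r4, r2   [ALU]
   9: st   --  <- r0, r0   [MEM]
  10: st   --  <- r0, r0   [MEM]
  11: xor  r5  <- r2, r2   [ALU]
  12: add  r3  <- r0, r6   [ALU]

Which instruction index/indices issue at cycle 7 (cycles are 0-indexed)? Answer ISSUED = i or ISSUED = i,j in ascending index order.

0. ld.MEM @i0  | no-port MEM/MEM
1. ld.MEM @i1  | no-port MEM/MEM
2. ld.MEM @i2  | RAW r1
3. add.ALU;mulh.MUL @i3/i4  | dual
4. mul.MUL;add.ALU @i5/i6  | dual
5. or.ALU @i7  | RAW r2
6. and.ALU;st.MEM @i8/i9  | dual
7. st.MEM;xor.ALU @i10/i11  | dual
8. add.ALU @i12  | tail

ISSUED = 10,11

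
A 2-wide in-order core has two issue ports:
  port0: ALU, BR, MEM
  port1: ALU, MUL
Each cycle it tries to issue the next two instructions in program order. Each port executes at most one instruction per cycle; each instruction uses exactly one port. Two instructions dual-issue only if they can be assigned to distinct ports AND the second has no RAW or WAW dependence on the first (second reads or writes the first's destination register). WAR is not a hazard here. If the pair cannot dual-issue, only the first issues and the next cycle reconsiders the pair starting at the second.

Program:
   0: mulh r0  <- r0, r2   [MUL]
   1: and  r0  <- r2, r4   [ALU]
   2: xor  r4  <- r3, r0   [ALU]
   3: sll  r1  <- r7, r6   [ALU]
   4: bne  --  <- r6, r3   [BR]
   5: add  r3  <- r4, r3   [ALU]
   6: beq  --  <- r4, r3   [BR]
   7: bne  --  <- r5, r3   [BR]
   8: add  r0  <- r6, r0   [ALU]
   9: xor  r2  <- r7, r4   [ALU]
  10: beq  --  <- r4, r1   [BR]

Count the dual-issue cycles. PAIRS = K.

c0: i0 mulh.MUL  WAW r0
c1: i1 and.ALU  RAW r0
c2: i2+i3 xor.ALU sll.ALU  pair
c3: i4+i5 bne.BR add.ALU  pair
c4: i6 beq.BR  no-port BR/BR
c5: i7+i8 bne.BR add.ALU  pair
c6: i9+i10 xor.ALU beq.BR  pair

PAIRS = 4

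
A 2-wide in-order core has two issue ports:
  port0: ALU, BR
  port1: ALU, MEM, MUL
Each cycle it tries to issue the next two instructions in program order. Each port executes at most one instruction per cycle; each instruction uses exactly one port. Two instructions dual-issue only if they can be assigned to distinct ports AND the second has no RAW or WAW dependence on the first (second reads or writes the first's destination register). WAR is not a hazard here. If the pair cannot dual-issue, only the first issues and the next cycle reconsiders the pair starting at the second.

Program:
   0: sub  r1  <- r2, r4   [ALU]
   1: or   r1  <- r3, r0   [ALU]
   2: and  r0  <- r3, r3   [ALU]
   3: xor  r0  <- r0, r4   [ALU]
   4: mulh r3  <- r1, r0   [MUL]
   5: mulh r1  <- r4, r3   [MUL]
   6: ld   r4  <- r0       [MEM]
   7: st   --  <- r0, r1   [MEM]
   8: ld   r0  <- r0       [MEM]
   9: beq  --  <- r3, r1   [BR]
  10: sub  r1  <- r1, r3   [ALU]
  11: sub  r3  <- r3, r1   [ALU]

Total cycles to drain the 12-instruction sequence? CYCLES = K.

0. sub.ALU @i0  | WAW r1
1. or.ALU;and.ALU @i1/i2  | dual
2. xor.ALU @i3  | RAW r0
3. mulh.MUL @i4  | no-port MUL/MUL
4. mulh.MUL @i5  | no-port MUL/MEM
5. ld.MEM @i6  | no-port MEM/MEM
6. st.MEM @i7  | no-port MEM/MEM
7. ld.MEM;beq.BR @i8/i9  | dual
8. sub.ALU @i10  | RAW r1
9. sub.ALU @i11  | tail

CYCLES = 10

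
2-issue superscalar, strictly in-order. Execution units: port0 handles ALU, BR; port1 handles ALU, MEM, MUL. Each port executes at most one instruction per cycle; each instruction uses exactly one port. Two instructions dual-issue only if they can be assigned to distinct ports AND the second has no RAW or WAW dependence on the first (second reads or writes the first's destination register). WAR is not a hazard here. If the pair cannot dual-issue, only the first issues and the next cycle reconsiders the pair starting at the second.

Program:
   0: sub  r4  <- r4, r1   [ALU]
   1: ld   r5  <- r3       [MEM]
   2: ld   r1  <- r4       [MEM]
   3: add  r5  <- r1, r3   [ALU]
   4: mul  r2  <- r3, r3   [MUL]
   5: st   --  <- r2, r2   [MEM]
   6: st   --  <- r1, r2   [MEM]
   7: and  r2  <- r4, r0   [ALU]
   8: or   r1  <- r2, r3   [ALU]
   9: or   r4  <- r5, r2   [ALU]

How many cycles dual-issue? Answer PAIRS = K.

t=0 i0,i1:sub.ALU+ld.MEM ; dual
t=1 i2:ld.MEM ; RAW r1
t=2 i3,i4:add.ALU+mul.MUL ; dual
t=3 i5:st.MEM ; no-port MEM/MEM
t=4 i6,i7:st.MEM+and.ALU ; dual
t=5 i8,i9:or.ALU+or.ALU ; dual

PAIRS = 4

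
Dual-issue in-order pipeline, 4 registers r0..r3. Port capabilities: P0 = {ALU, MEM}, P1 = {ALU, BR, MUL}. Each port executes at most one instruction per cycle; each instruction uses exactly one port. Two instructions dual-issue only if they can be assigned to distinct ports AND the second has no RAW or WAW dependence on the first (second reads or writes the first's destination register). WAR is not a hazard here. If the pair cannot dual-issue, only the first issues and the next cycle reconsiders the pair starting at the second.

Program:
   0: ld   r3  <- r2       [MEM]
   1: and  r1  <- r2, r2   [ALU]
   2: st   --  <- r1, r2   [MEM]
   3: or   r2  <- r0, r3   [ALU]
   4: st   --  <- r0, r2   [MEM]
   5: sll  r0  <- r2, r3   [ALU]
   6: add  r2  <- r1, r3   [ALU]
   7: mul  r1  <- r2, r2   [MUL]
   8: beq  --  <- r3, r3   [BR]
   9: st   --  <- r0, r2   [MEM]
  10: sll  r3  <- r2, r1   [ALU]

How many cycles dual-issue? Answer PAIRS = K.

PAIRS = 4

c0: i0+i1 ld.MEM/and.ALU  dual
c1: i2+i3 st.MEM/or.ALU  dual
c2: i4+i5 st.MEM/sll.ALU  dual
c3: i6 add.ALU  RAW r2
c4: i7 mul.MUL  no-port MUL/BR
c5: i8+i9 beq.BR/st.MEM  dual
c6: i10 sll.ALU  tail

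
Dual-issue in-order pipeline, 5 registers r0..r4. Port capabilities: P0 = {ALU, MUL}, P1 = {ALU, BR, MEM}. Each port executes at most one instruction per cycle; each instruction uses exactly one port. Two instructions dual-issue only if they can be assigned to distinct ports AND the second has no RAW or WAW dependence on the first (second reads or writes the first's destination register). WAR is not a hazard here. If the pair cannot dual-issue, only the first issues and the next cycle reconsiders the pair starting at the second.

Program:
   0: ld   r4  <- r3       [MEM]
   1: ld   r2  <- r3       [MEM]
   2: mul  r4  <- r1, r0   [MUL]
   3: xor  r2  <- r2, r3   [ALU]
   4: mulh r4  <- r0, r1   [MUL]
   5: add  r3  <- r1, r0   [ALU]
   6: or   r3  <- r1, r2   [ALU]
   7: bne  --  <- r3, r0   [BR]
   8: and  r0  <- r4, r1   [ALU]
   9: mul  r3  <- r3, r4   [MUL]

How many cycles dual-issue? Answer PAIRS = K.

PAIRS = 3

#0 head=0: ld i0 no-port MEM/MEM
#1 head=1: ld+mul i1/i2 2-wide
#2 head=3: xor+mulh i3/i4 2-wide
#3 head=5: add i5 WAW r3
#4 head=6: or i6 RAW r3
#5 head=7: bne+and i7/i8 2-wide
#6 head=9: mul i9 tail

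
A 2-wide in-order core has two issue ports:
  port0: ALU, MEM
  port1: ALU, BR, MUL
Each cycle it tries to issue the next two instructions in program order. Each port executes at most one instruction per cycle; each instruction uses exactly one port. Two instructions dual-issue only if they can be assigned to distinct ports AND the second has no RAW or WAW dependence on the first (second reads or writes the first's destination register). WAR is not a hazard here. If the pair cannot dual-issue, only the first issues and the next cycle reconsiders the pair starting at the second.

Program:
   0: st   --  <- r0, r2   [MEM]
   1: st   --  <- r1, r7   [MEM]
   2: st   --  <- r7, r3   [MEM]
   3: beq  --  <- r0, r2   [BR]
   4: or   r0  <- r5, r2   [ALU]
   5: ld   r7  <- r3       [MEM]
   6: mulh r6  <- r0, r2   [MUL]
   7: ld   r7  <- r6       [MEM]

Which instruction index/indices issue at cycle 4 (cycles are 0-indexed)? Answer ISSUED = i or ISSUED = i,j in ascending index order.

0. st @i0  | no-port MEM/MEM
1. st @i1  | no-port MEM/MEM
2. st beq @i2+i3  | dual
3. or ld @i4+i5  | dual
4. mulh @i6  | RAW r6
5. ld @i7  | tail

ISSUED = 6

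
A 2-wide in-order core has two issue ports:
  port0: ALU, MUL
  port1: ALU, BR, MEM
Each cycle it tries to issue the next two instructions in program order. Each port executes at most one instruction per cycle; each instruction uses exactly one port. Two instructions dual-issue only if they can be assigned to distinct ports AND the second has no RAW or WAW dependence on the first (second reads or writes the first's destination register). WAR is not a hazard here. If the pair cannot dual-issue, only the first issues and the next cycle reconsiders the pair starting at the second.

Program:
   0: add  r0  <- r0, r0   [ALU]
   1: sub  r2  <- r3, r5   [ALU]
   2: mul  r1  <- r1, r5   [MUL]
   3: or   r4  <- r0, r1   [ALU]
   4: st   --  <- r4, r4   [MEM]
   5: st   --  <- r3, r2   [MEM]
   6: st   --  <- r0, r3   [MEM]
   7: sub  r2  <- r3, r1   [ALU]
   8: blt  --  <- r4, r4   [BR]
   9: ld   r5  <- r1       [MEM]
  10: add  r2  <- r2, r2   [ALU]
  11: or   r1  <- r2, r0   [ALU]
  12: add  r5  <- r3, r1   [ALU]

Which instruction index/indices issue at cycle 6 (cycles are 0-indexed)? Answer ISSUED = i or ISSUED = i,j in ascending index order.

  cy0 -> i0+i1 (add.ALU+sub.ALU) dual
  cy1 -> i2 (mul.MUL) RAW r1
  cy2 -> i3 (or.ALU) RAW r4
  cy3 -> i4 (st.MEM) no-port MEM/MEM
  cy4 -> i5 (st.MEM) no-port MEM/MEM
  cy5 -> i6+i7 (st.MEM+sub.ALU) dual
  cy6 -> i8 (blt.BR) no-port BR/MEM
  cy7 -> i9+i10 (ld.MEM+add.ALU) dual
  cy8 -> i11 (or.ALU) RAW r1
  cy9 -> i12 (add.ALU) tail

ISSUED = 8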